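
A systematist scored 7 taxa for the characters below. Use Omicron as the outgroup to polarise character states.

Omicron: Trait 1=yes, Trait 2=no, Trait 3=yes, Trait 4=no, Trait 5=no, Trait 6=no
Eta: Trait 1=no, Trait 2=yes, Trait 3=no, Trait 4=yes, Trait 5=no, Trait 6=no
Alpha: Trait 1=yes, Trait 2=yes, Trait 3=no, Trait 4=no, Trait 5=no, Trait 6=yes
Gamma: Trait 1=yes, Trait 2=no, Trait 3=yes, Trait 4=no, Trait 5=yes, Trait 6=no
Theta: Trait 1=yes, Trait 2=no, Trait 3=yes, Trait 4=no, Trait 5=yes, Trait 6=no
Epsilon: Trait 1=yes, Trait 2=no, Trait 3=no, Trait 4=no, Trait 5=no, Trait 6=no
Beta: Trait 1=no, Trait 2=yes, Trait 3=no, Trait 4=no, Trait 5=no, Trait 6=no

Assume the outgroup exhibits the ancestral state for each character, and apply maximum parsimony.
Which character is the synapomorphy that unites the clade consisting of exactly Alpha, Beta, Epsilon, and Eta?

Trait 3

Character polarity is set by the outgroup: the derived state is whichever differs from the outgroup's state, so for Trait 1, Trait 3 the derived state is 'no', and for the remaining characters it is 'yes'.
Trait 1: derived state 'no' in Beta and Eta only — synapomorphy for {Beta, Eta}.
Trait 2 (derived state 'yes') is shared by Alpha, Beta, and Eta — a synapomorphy uniting that clade.
Only Alpha, Beta, Epsilon, and Eta show the derived state 'no' for Trait 3, supporting them as a clade.
Trait 4 (derived state 'yes') is unique to Eta (autapomorphy; uninformative for grouping).
Trait 5: derived state 'yes' in Gamma and Theta only — synapomorphy for {Gamma, Theta}.
Trait 6 (derived state 'yes') is unique to Alpha (autapomorphy; uninformative for grouping).
Most parsimonious ingroup topology: ((((Eta,Beta),Alpha),Epsilon),(Gamma,Theta)).
The clade {Alpha, Beta, Epsilon, Eta} is supported by Trait 3: its derived state 'no' occurs in exactly those taxa and in no other taxon (including the outgroup).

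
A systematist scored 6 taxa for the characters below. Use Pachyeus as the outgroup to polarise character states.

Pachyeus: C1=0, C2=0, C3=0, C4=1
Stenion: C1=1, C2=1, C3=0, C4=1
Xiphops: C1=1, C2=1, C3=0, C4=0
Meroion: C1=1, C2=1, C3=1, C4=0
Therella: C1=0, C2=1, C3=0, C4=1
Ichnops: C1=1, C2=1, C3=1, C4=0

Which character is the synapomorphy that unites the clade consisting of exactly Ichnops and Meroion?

C3

Character polarity is set by the outgroup: the derived state is whichever differs from the outgroup's state, so for C4 the derived state is '0', and for the remaining characters it is '1'.
Only Ichnops, Meroion, Stenion, and Xiphops show the derived state '1' for C1, supporting them as a clade.
All ingroup taxa share the derived state '1' for C2; it defines the ingroup but does not resolve relationships within it.
C3 (derived state '1') is shared by Ichnops and Meroion — a synapomorphy uniting that clade.
C4: derived state '0' in Ichnops, Meroion, and Xiphops only — synapomorphy for {Ichnops, Meroion, Xiphops}.
Most parsimonious ingroup topology: ((Stenion,(Xiphops,(Meroion,Ichnops))),Therella).
The clade {Ichnops, Meroion} is supported by C3: its derived state '1' occurs in exactly those taxa and in no other taxon (including the outgroup).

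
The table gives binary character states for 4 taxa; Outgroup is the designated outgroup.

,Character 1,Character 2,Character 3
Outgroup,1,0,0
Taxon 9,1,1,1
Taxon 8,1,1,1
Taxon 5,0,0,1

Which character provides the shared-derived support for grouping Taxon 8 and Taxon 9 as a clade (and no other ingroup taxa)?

Character polarity is set by the outgroup: the derived state is whichever differs from the outgroup's state, so for Character 1 the derived state is '0', and for the remaining characters it is '1'.
Character 1: derived state '0' in Taxon 5 only — an autapomorphy, so it tells us nothing about relationships among taxa.
Character 2: derived state '1' in Taxon 8 and Taxon 9 only — synapomorphy for {Taxon 8, Taxon 9}.
Character 3 (derived state '1') is shared by all ingroup taxa — unites the whole ingroup.
Most parsimonious ingroup topology: ((Taxon 9,Taxon 8),Taxon 5).
The clade {Taxon 8, Taxon 9} is supported by Character 2: its derived state '1' occurs in exactly those taxa and in no other taxon (including the outgroup).

Character 2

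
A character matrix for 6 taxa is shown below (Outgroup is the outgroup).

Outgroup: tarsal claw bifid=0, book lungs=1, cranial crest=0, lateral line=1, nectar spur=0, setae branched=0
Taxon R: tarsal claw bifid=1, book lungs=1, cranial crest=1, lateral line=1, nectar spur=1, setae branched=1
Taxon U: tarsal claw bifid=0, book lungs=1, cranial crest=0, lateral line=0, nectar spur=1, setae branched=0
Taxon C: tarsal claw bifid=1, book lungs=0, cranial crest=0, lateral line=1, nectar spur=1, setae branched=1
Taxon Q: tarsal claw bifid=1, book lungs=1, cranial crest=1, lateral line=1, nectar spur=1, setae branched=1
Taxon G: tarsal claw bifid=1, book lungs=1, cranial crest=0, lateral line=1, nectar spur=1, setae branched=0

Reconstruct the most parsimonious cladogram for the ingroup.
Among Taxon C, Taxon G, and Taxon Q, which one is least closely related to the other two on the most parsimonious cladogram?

Character polarity is set by the outgroup: the derived state is whichever differs from the outgroup's state, so for book lungs, lateral line the derived state is '0', and for the remaining characters it is '1'.
Only Taxon C, Taxon G, Taxon Q, and Taxon R show the derived state '1' for tarsal claw bifid, supporting them as a clade.
book lungs: derived state '0' in Taxon C only — an autapomorphy, so it tells us nothing about relationships among taxa.
cranial crest: derived state '1' in Taxon Q and Taxon R only — synapomorphy for {Taxon Q, Taxon R}.
lateral line: derived state '0' in Taxon U only — an autapomorphy, so it tells us nothing about relationships among taxa.
All ingroup taxa share the derived state '1' for nectar spur; it defines the ingroup but does not resolve relationships within it.
setae branched: derived state '1' in Taxon C, Taxon Q, and Taxon R only — synapomorphy for {Taxon C, Taxon Q, Taxon R}.
Most parsimonious ingroup topology: ((((Taxon R,Taxon Q),Taxon C),Taxon G),Taxon U).
Taxon Q and Taxon C share a more recent common ancestor with each other than either does with Taxon G, so Taxon G is the least closely related of the three.

Taxon G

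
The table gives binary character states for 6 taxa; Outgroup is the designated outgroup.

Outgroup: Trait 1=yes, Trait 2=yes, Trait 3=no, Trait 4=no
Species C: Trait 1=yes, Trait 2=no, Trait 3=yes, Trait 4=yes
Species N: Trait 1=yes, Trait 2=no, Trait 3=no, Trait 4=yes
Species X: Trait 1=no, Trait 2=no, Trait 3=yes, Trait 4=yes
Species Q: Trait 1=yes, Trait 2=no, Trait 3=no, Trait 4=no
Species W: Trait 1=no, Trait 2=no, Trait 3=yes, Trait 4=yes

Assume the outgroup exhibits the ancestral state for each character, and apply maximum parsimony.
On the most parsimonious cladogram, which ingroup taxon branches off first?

Species Q

Character polarity is set by the outgroup: the derived state is whichever differs from the outgroup's state, so for Trait 1, Trait 2 the derived state is 'no', and for the remaining characters it is 'yes'.
Trait 1 (derived state 'no') is shared by Species W and Species X — a synapomorphy uniting that clade.
Trait 2 (derived state 'no') is shared by all ingroup taxa — unites the whole ingroup.
Only Species C, Species W, and Species X show the derived state 'yes' for Trait 3, supporting them as a clade.
Only Species C, Species N, Species W, and Species X show the derived state 'yes' for Trait 4, supporting them as a clade.
Most parsimonious ingroup topology: (((Species C,(Species X,Species W)),Species N),Species Q).
Species Q is sister to the clade containing all other ingroup taxa, so it is the earliest-diverging (most basal) ingroup lineage.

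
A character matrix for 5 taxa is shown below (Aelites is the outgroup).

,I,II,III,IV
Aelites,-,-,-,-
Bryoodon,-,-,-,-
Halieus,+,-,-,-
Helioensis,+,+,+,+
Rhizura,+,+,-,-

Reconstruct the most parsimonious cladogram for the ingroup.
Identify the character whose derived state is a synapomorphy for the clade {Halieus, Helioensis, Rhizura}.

I

The outgroup has state '-' for every character, so '+' is the derived state throughout.
I (derived state '+') is shared by Halieus, Helioensis, and Rhizura — a synapomorphy uniting that clade.
II: derived state '+' in Helioensis and Rhizura only — synapomorphy for {Helioensis, Rhizura}.
III (derived state '+') is unique to Helioensis (autapomorphy; uninformative for grouping).
IV (derived state '+') is unique to Helioensis (autapomorphy; uninformative for grouping).
Most parsimonious ingroup topology: (Bryoodon,(Halieus,(Helioensis,Rhizura))).
The clade {Halieus, Helioensis, Rhizura} is supported by I: its derived state '+' occurs in exactly those taxa and in no other taxon (including the outgroup).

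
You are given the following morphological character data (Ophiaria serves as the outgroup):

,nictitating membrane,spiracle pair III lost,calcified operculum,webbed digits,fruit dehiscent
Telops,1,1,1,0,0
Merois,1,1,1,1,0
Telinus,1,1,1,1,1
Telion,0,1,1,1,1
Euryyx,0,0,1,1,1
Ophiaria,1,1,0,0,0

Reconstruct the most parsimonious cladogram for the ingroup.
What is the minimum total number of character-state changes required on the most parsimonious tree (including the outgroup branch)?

5

Character polarity is set by the outgroup: the derived state is whichever differs from the outgroup's state, so for nictitating membrane, spiracle pair III lost the derived state is '0', and for the remaining characters it is '1'.
nictitating membrane: derived state '0' in Euryyx and Telion only — synapomorphy for {Euryyx, Telion}.
spiracle pair III lost (derived state '0') is unique to Euryyx (autapomorphy; uninformative for grouping).
calcified operculum (derived state '1') is shared by all ingroup taxa — unites the whole ingroup.
Only Euryyx, Merois, Telinus, and Telion show the derived state '1' for webbed digits, supporting them as a clade.
fruit dehiscent: derived state '1' in Euryyx, Telinus, and Telion only — synapomorphy for {Euryyx, Telinus, Telion}.
Most parsimonious ingroup topology: ((((Euryyx,Telion),Telinus),Merois),Telops).
Changes per character on this tree: nictitating membrane: 1; spiracle pair III lost: 1; calcified operculum: 1; webbed digits: 1; fruit dehiscent: 1.
Total = 5.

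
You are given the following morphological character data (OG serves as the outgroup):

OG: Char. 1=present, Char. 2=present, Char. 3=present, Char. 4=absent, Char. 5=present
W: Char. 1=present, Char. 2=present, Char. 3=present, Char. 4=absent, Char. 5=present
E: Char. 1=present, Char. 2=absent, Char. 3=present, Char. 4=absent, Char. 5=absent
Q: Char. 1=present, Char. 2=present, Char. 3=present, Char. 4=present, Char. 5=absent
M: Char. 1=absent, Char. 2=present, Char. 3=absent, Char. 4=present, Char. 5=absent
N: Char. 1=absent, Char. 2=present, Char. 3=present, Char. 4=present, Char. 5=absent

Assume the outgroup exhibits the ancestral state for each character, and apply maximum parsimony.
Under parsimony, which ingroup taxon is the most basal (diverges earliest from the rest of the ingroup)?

Character polarity is set by the outgroup: the derived state is whichever differs from the outgroup's state, so for Char. 1, Char. 2, Char. 3, Char. 5 the derived state is 'absent', and for the remaining characters it is 'present'.
Char. 1 (derived state 'absent') is shared by M and N — a synapomorphy uniting that clade.
Char. 2: derived state 'absent' in E only — an autapomorphy, so it tells us nothing about relationships among taxa.
Char. 3 (derived state 'absent') is unique to M (autapomorphy; uninformative for grouping).
Char. 4: derived state 'present' in M, N, and Q only — synapomorphy for {M, N, Q}.
Char. 5: derived state 'absent' in E, M, N, and Q only — synapomorphy for {E, M, N, Q}.
Most parsimonious ingroup topology: (W,(E,(Q,(M,N)))).
W is sister to the clade containing all other ingroup taxa, so it is the earliest-diverging (most basal) ingroup lineage.

W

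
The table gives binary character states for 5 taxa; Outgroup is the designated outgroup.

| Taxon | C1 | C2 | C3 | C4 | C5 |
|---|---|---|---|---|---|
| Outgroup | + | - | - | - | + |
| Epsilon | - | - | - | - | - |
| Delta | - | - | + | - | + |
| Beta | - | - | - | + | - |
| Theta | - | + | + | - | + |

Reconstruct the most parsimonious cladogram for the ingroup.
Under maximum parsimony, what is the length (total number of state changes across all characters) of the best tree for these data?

5

Character polarity is set by the outgroup: the derived state is whichever differs from the outgroup's state, so for C1, C5 the derived state is '-', and for the remaining characters it is '+'.
All ingroup taxa share the derived state '-' for C1; it defines the ingroup but does not resolve relationships within it.
C2 (derived state '+') is unique to Theta (autapomorphy; uninformative for grouping).
C3 (derived state '+') is shared by Delta and Theta — a synapomorphy uniting that clade.
C4 (derived state '+') is unique to Beta (autapomorphy; uninformative for grouping).
Only Beta and Epsilon show the derived state '-' for C5, supporting them as a clade.
Most parsimonious ingroup topology: ((Epsilon,Beta),(Delta,Theta)).
Changes per character on this tree: C1: 1; C2: 1; C3: 1; C4: 1; C5: 1.
Total = 5.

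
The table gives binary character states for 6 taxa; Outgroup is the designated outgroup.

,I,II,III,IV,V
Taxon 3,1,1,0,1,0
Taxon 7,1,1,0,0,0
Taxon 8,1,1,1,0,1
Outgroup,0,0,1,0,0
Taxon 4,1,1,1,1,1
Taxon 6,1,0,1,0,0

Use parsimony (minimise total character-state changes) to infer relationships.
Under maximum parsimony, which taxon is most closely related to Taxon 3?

Character polarity is set by the outgroup: the derived state is whichever differs from the outgroup's state, so for III the derived state is '0', and for the remaining characters it is '1'.
All ingroup taxa share the derived state '1' for I; it defines the ingroup but does not resolve relationships within it.
II: derived state '1' in Taxon 3, Taxon 4, Taxon 7, and Taxon 8 only — synapomorphy for {Taxon 3, Taxon 4, Taxon 7, Taxon 8}.
III: derived state '0' in Taxon 3 and Taxon 7 only — synapomorphy for {Taxon 3, Taxon 7}.
IV groups Taxon 3 and Taxon 4, which is incompatible with the clades supported by the remaining characters; treating it as convergent (homoplasy) costs fewer steps than any alternative tree.
V: derived state '1' in Taxon 4 and Taxon 8 only — synapomorphy for {Taxon 4, Taxon 8}.
Most parsimonious ingroup topology: (((Taxon 4,Taxon 8),(Taxon 3,Taxon 7)),Taxon 6).
Taxon 3 and Taxon 7 form a cherry on this tree, so they are sister taxa.

Taxon 7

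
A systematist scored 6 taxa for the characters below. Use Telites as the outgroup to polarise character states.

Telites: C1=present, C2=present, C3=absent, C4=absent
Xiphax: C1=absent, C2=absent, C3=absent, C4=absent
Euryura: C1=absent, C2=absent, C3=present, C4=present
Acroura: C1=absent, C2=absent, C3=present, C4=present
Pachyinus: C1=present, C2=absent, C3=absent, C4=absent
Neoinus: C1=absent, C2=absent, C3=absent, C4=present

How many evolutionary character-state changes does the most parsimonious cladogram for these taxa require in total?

4

Character polarity is set by the outgroup: the derived state is whichever differs from the outgroup's state, so for C1, C2 the derived state is 'absent', and for the remaining characters it is 'present'.
Only Acroura, Euryura, Neoinus, and Xiphax show the derived state 'absent' for C1, supporting them as a clade.
C2 (derived state 'absent') is shared by all ingroup taxa — unites the whole ingroup.
C3 (derived state 'present') is shared by Acroura and Euryura — a synapomorphy uniting that clade.
Only Acroura, Euryura, and Neoinus show the derived state 'present' for C4, supporting them as a clade.
Most parsimonious ingroup topology: ((Xiphax,((Euryura,Acroura),Neoinus)),Pachyinus).
Changes per character on this tree: C1: 1; C2: 1; C3: 1; C4: 1.
Total = 4.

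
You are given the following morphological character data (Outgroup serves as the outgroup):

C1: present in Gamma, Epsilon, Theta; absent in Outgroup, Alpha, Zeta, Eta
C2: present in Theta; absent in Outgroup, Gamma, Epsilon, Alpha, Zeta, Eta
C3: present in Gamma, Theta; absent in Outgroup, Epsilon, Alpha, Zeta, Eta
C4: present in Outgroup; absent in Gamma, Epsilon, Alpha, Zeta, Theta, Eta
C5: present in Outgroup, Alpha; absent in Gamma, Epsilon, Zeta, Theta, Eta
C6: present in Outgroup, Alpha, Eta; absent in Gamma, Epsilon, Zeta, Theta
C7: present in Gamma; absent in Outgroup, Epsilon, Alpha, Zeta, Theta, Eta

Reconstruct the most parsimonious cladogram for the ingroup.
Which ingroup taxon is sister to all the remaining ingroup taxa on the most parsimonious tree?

Alpha

Character polarity is set by the outgroup: the derived state is whichever differs from the outgroup's state, so for C4, C5, C6 the derived state is 'absent', and for the remaining characters it is 'present'.
C1 (derived state 'present') is shared by Epsilon, Gamma, and Theta — a synapomorphy uniting that clade.
C2: derived state 'present' in Theta only — an autapomorphy, so it tells us nothing about relationships among taxa.
C3 (derived state 'present') is shared by Gamma and Theta — a synapomorphy uniting that clade.
All ingroup taxa share the derived state 'absent' for C4; it defines the ingroup but does not resolve relationships within it.
C5: derived state 'absent' in Epsilon, Eta, Gamma, Theta, and Zeta only — synapomorphy for {Epsilon, Eta, Gamma, Theta, Zeta}.
C6: derived state 'absent' in Epsilon, Gamma, Theta, and Zeta only — synapomorphy for {Epsilon, Gamma, Theta, Zeta}.
C7: derived state 'present' in Gamma only — an autapomorphy, so it tells us nothing about relationships among taxa.
Most parsimonious ingroup topology: (((((Gamma,Theta),Epsilon),Zeta),Eta),Alpha).
Alpha is sister to the clade containing all other ingroup taxa, so it is the earliest-diverging (most basal) ingroup lineage.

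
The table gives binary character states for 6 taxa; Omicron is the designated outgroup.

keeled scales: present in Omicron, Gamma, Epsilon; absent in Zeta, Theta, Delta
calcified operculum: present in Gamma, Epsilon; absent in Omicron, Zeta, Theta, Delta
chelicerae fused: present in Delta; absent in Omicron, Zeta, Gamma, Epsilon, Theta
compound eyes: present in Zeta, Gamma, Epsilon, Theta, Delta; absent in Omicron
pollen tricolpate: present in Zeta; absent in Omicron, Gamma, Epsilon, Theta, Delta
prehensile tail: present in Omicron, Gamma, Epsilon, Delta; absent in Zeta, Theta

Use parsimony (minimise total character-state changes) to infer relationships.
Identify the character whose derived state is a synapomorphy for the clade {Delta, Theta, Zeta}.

Character polarity is set by the outgroup: the derived state is whichever differs from the outgroup's state, so for keeled scales, prehensile tail the derived state is 'absent', and for the remaining characters it is 'present'.
keeled scales (derived state 'absent') is shared by Delta, Theta, and Zeta — a synapomorphy uniting that clade.
Only Epsilon and Gamma show the derived state 'present' for calcified operculum, supporting them as a clade.
chelicerae fused: derived state 'present' in Delta only — an autapomorphy, so it tells us nothing about relationships among taxa.
compound eyes (derived state 'present') is shared by all ingroup taxa — unites the whole ingroup.
pollen tricolpate: derived state 'present' in Zeta only — an autapomorphy, so it tells us nothing about relationships among taxa.
Only Theta and Zeta show the derived state 'absent' for prehensile tail, supporting them as a clade.
Most parsimonious ingroup topology: (((Zeta,Theta),Delta),(Gamma,Epsilon)).
The clade {Delta, Theta, Zeta} is supported by keeled scales: its derived state 'absent' occurs in exactly those taxa and in no other taxon (including the outgroup).

keeled scales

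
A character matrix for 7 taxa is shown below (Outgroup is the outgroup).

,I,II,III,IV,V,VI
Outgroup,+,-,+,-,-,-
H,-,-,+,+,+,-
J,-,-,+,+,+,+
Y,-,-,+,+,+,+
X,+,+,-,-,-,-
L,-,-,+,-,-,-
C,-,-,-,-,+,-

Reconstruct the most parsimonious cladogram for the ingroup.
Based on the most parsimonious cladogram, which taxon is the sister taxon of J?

Y

Character polarity is set by the outgroup: the derived state is whichever differs from the outgroup's state, so for I, III the derived state is '-', and for the remaining characters it is '+'.
Only C, H, J, L, and Y show the derived state '-' for I, supporting them as a clade.
II: derived state '+' in X only — an autapomorphy, so it tells us nothing about relationships among taxa.
III groups C and X, which is incompatible with the clades supported by the remaining characters; treating it as convergent (homoplasy) costs fewer steps than any alternative tree.
Only H, J, and Y show the derived state '+' for IV, supporting them as a clade.
V (derived state '+') is shared by C, H, J, and Y — a synapomorphy uniting that clade.
VI (derived state '+') is shared by J and Y — a synapomorphy uniting that clade.
Most parsimonious ingroup topology: ((((H,(J,Y)),C),L),X).
J and Y form a cherry on this tree, so they are sister taxa.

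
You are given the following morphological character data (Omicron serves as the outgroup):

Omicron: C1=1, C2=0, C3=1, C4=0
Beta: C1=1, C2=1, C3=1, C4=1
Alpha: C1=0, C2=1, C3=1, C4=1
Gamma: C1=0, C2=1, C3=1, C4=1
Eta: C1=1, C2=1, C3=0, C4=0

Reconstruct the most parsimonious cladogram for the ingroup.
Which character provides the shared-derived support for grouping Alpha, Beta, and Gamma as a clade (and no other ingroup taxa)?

C4

Character polarity is set by the outgroup: the derived state is whichever differs from the outgroup's state, so for C1, C3 the derived state is '0', and for the remaining characters it is '1'.
Only Alpha and Gamma show the derived state '0' for C1, supporting them as a clade.
All ingroup taxa share the derived state '1' for C2; it defines the ingroup but does not resolve relationships within it.
C3: derived state '0' in Eta only — an autapomorphy, so it tells us nothing about relationships among taxa.
C4 (derived state '1') is shared by Alpha, Beta, and Gamma — a synapomorphy uniting that clade.
Most parsimonious ingroup topology: ((Beta,(Alpha,Gamma)),Eta).
The clade {Alpha, Beta, Gamma} is supported by C4: its derived state '1' occurs in exactly those taxa and in no other taxon (including the outgroup).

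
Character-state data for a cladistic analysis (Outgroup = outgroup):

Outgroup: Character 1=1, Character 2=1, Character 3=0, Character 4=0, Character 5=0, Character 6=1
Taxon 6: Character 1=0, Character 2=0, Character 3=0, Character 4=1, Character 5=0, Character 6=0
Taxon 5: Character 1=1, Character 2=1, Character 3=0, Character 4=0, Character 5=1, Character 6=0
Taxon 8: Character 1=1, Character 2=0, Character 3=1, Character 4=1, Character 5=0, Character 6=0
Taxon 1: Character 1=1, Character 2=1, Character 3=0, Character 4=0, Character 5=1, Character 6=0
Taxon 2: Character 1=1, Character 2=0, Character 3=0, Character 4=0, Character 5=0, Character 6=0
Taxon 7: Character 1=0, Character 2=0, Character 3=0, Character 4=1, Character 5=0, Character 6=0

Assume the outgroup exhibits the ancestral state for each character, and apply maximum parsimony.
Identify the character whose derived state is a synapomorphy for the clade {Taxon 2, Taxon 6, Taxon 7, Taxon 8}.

Character 2

Character polarity is set by the outgroup: the derived state is whichever differs from the outgroup's state, so for Character 1, Character 2, Character 6 the derived state is '0', and for the remaining characters it is '1'.
Only Taxon 6 and Taxon 7 show the derived state '0' for Character 1, supporting them as a clade.
Character 2: derived state '0' in Taxon 2, Taxon 6, Taxon 7, and Taxon 8 only — synapomorphy for {Taxon 2, Taxon 6, Taxon 7, Taxon 8}.
Character 3 (derived state '1') is unique to Taxon 8 (autapomorphy; uninformative for grouping).
Only Taxon 6, Taxon 7, and Taxon 8 show the derived state '1' for Character 4, supporting them as a clade.
Character 5 (derived state '1') is shared by Taxon 1 and Taxon 5 — a synapomorphy uniting that clade.
Character 6 (derived state '0') is shared by all ingroup taxa — unites the whole ingroup.
Most parsimonious ingroup topology: ((((Taxon 6,Taxon 7),Taxon 8),Taxon 2),(Taxon 5,Taxon 1)).
The clade {Taxon 2, Taxon 6, Taxon 7, Taxon 8} is supported by Character 2: its derived state '0' occurs in exactly those taxa and in no other taxon (including the outgroup).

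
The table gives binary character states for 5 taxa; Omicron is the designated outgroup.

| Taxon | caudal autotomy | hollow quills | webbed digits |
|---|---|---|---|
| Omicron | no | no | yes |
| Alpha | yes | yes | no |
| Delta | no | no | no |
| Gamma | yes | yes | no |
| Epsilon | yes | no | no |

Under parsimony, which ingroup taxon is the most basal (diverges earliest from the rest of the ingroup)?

Character polarity is set by the outgroup: the derived state is whichever differs from the outgroup's state, so for webbed digits the derived state is 'no', and for the remaining characters it is 'yes'.
Only Alpha, Epsilon, and Gamma show the derived state 'yes' for caudal autotomy, supporting them as a clade.
Only Alpha and Gamma show the derived state 'yes' for hollow quills, supporting them as a clade.
All ingroup taxa share the derived state 'no' for webbed digits; it defines the ingroup but does not resolve relationships within it.
Most parsimonious ingroup topology: (((Alpha,Gamma),Epsilon),Delta).
Delta is sister to the clade containing all other ingroup taxa, so it is the earliest-diverging (most basal) ingroup lineage.

Delta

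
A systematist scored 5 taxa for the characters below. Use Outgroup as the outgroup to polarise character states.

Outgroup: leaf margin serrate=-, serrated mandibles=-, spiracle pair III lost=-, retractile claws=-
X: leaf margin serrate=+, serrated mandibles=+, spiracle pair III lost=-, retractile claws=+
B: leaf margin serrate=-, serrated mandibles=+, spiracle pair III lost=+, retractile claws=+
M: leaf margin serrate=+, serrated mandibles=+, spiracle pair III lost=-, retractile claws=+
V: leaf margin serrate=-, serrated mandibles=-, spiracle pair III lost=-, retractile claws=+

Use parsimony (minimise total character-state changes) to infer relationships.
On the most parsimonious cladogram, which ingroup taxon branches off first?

V

The outgroup has state '-' for every character, so '+' is the derived state throughout.
leaf margin serrate: derived state '+' in M and X only — synapomorphy for {M, X}.
Only B, M, and X show the derived state '+' for serrated mandibles, supporting them as a clade.
spiracle pair III lost: derived state '+' in B only — an autapomorphy, so it tells us nothing about relationships among taxa.
retractile claws (derived state '+') is shared by all ingroup taxa — unites the whole ingroup.
Most parsimonious ingroup topology: (((X,M),B),V).
V is sister to the clade containing all other ingroup taxa, so it is the earliest-diverging (most basal) ingroup lineage.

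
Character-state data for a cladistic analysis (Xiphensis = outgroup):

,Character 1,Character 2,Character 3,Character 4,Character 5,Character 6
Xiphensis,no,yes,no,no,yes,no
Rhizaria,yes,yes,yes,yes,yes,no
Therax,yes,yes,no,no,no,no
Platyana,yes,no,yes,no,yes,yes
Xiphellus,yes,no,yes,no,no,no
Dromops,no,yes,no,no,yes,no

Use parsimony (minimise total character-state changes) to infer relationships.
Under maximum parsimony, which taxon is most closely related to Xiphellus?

Platyana

Character polarity is set by the outgroup: the derived state is whichever differs from the outgroup's state, so for Character 2, Character 5 the derived state is 'no', and for the remaining characters it is 'yes'.
Character 1 (derived state 'yes') is shared by Platyana, Rhizaria, Therax, and Xiphellus — a synapomorphy uniting that clade.
Character 2: derived state 'no' in Platyana and Xiphellus only — synapomorphy for {Platyana, Xiphellus}.
Character 3: derived state 'yes' in Platyana, Rhizaria, and Xiphellus only — synapomorphy for {Platyana, Rhizaria, Xiphellus}.
Character 4: derived state 'yes' in Rhizaria only — an autapomorphy, so it tells us nothing about relationships among taxa.
Character 5 (state 'no') occurs in Therax and Xiphellus but conflicts with the nesting implied by the other characters — most parsimoniously interpreted as homoplasy.
Character 6 (derived state 'yes') is unique to Platyana (autapomorphy; uninformative for grouping).
Most parsimonious ingroup topology: (((Rhizaria,(Platyana,Xiphellus)),Therax),Dromops).
Xiphellus and Platyana form a cherry on this tree, so they are sister taxa.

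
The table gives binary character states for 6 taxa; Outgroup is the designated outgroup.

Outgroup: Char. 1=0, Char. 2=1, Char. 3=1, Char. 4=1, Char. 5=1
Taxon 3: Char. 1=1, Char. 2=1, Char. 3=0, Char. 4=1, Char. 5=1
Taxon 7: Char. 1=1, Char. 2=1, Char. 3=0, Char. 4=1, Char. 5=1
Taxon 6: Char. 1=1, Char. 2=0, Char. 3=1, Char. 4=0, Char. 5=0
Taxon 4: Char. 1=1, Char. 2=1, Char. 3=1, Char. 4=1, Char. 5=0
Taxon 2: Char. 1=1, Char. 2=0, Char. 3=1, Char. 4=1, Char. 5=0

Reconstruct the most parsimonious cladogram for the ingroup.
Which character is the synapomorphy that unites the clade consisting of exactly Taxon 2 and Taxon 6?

Character polarity is set by the outgroup: the derived state is whichever differs from the outgroup's state, so for Char. 2, Char. 3, Char. 4, Char. 5 the derived state is '0', and for the remaining characters it is '1'.
Char. 1 (derived state '1') is shared by all ingroup taxa — unites the whole ingroup.
Char. 2: derived state '0' in Taxon 2 and Taxon 6 only — synapomorphy for {Taxon 2, Taxon 6}.
Char. 3: derived state '0' in Taxon 3 and Taxon 7 only — synapomorphy for {Taxon 3, Taxon 7}.
Char. 4: derived state '0' in Taxon 6 only — an autapomorphy, so it tells us nothing about relationships among taxa.
Char. 5 (derived state '0') is shared by Taxon 2, Taxon 4, and Taxon 6 — a synapomorphy uniting that clade.
Most parsimonious ingroup topology: (((Taxon 2,Taxon 6),Taxon 4),(Taxon 3,Taxon 7)).
The clade {Taxon 2, Taxon 6} is supported by Char. 2: its derived state '0' occurs in exactly those taxa and in no other taxon (including the outgroup).

Char. 2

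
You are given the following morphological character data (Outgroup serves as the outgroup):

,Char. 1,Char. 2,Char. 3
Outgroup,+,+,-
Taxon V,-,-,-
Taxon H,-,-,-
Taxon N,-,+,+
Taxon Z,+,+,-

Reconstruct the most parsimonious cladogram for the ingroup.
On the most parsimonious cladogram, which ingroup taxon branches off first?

Character polarity is set by the outgroup: the derived state is whichever differs from the outgroup's state, so for Char. 1, Char. 2 the derived state is '-', and for the remaining characters it is '+'.
Only Taxon H, Taxon N, and Taxon V show the derived state '-' for Char. 1, supporting them as a clade.
Char. 2 (derived state '-') is shared by Taxon H and Taxon V — a synapomorphy uniting that clade.
Char. 3 (derived state '+') is unique to Taxon N (autapomorphy; uninformative for grouping).
Most parsimonious ingroup topology: (((Taxon V,Taxon H),Taxon N),Taxon Z).
Taxon Z is sister to the clade containing all other ingroup taxa, so it is the earliest-diverging (most basal) ingroup lineage.

Taxon Z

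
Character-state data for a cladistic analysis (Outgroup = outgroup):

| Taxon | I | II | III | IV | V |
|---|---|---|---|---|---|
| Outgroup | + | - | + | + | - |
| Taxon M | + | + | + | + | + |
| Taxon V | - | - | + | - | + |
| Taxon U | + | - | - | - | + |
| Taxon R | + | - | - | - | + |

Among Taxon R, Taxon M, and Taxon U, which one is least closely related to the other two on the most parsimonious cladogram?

Character polarity is set by the outgroup: the derived state is whichever differs from the outgroup's state, so for I, III, IV the derived state is '-', and for the remaining characters it is '+'.
I (derived state '-') is unique to Taxon V (autapomorphy; uninformative for grouping).
II: derived state '+' in Taxon M only — an autapomorphy, so it tells us nothing about relationships among taxa.
III: derived state '-' in Taxon R and Taxon U only — synapomorphy for {Taxon R, Taxon U}.
Only Taxon R, Taxon U, and Taxon V show the derived state '-' for IV, supporting them as a clade.
All ingroup taxa share the derived state '+' for V; it defines the ingroup but does not resolve relationships within it.
Most parsimonious ingroup topology: (Taxon M,(Taxon V,(Taxon U,Taxon R))).
Taxon R and Taxon U share a more recent common ancestor with each other than either does with Taxon M, so Taxon M is the least closely related of the three.

Taxon M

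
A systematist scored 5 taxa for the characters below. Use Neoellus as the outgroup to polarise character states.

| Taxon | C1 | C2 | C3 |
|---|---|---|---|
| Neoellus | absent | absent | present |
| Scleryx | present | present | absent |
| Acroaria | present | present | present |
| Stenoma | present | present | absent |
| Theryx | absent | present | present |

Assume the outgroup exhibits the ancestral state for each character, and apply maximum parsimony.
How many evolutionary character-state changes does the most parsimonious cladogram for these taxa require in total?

Character polarity is set by the outgroup: the derived state is whichever differs from the outgroup's state, so for C3 the derived state is 'absent', and for the remaining characters it is 'present'.
C1: derived state 'present' in Acroaria, Scleryx, and Stenoma only — synapomorphy for {Acroaria, Scleryx, Stenoma}.
C2 (derived state 'present') is shared by all ingroup taxa — unites the whole ingroup.
C3: derived state 'absent' in Scleryx and Stenoma only — synapomorphy for {Scleryx, Stenoma}.
Most parsimonious ingroup topology: (((Scleryx,Stenoma),Acroaria),Theryx).
Changes per character on this tree: C1: 1; C2: 1; C3: 1.
Total = 3.

3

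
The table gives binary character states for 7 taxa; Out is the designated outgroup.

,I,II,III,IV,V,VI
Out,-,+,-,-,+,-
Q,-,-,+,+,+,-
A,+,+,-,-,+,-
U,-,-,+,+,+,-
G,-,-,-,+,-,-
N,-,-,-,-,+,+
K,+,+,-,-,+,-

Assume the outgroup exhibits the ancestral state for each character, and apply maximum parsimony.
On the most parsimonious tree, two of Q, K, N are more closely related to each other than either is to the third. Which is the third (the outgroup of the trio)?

Character polarity is set by the outgroup: the derived state is whichever differs from the outgroup's state, so for II, V the derived state is '-', and for the remaining characters it is '+'.
Only A and K show the derived state '+' for I, supporting them as a clade.
II (derived state '-') is shared by G, N, Q, and U — a synapomorphy uniting that clade.
Only Q and U show the derived state '+' for III, supporting them as a clade.
IV: derived state '+' in G, Q, and U only — synapomorphy for {G, Q, U}.
V: derived state '-' in G only — an autapomorphy, so it tells us nothing about relationships among taxa.
VI (derived state '+') is unique to N (autapomorphy; uninformative for grouping).
Most parsimonious ingroup topology: ((((Q,U),G),N),(A,K)).
N and Q share a more recent common ancestor with each other than either does with K, so K is the least closely related of the three.

K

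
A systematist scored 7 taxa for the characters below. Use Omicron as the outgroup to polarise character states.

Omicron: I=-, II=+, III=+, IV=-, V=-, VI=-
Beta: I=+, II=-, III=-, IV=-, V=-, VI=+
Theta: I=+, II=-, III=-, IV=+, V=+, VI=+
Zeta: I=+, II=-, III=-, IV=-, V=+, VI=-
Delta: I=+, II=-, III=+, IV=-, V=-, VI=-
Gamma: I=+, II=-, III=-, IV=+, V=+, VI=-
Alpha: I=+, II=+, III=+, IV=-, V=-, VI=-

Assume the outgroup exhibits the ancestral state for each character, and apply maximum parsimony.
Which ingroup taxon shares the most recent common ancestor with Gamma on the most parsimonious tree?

Theta

Character polarity is set by the outgroup: the derived state is whichever differs from the outgroup's state, so for II, III the derived state is '-', and for the remaining characters it is '+'.
All ingroup taxa share the derived state '+' for I; it defines the ingroup but does not resolve relationships within it.
II: derived state '-' in Beta, Delta, Gamma, Theta, and Zeta only — synapomorphy for {Beta, Delta, Gamma, Theta, Zeta}.
III (derived state '-') is shared by Beta, Gamma, Theta, and Zeta — a synapomorphy uniting that clade.
Only Gamma and Theta show the derived state '+' for IV, supporting them as a clade.
V: derived state '+' in Gamma, Theta, and Zeta only — synapomorphy for {Gamma, Theta, Zeta}.
VI groups Beta and Theta, which is incompatible with the clades supported by the remaining characters; treating it as convergent (homoplasy) costs fewer steps than any alternative tree.
Most parsimonious ingroup topology: (((Beta,((Theta,Gamma),Zeta)),Delta),Alpha).
Gamma and Theta form a cherry on this tree, so they are sister taxa.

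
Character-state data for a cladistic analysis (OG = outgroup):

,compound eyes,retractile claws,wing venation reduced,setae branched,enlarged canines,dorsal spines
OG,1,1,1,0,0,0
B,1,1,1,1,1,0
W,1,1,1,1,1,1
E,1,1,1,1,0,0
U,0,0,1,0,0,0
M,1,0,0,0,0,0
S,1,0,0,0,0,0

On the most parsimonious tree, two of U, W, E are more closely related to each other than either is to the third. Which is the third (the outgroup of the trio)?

Character polarity is set by the outgroup: the derived state is whichever differs from the outgroup's state, so for compound eyes, retractile claws, wing venation reduced the derived state is '0', and for the remaining characters it is '1'.
compound eyes: derived state '0' in U only — an autapomorphy, so it tells us nothing about relationships among taxa.
retractile claws (derived state '0') is shared by M, S, and U — a synapomorphy uniting that clade.
wing venation reduced: derived state '0' in M and S only — synapomorphy for {M, S}.
Only B, E, and W show the derived state '1' for setae branched, supporting them as a clade.
enlarged canines: derived state '1' in B and W only — synapomorphy for {B, W}.
dorsal spines: derived state '1' in W only — an autapomorphy, so it tells us nothing about relationships among taxa.
Most parsimonious ingroup topology: (((B,W),E),(U,(M,S))).
W and E share a more recent common ancestor with each other than either does with U, so U is the least closely related of the three.

U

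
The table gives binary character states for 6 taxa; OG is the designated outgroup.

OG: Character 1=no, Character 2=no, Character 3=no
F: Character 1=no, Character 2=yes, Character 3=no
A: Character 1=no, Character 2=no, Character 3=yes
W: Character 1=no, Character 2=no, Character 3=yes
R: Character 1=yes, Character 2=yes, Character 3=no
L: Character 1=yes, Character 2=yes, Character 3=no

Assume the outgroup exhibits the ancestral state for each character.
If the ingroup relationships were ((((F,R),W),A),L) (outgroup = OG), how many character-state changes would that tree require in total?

Map each character onto ((((F,R),W),A),L) (rooted by OG) and count the minimum state changes it requires (Fitch parsimony):
Character 1: 2; Character 2: 2; Character 3: 2.
Total tree length = 6.

6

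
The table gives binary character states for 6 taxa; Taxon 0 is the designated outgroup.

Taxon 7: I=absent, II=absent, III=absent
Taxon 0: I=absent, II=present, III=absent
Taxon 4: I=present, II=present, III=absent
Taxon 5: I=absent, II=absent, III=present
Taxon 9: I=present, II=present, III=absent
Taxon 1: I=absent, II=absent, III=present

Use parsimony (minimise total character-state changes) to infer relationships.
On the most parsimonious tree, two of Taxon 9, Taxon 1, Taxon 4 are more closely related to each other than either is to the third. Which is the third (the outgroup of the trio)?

Taxon 1

Character polarity is set by the outgroup: the derived state is whichever differs from the outgroup's state, so for II the derived state is 'absent', and for the remaining characters it is 'present'.
I (derived state 'present') is shared by Taxon 4 and Taxon 9 — a synapomorphy uniting that clade.
II (derived state 'absent') is shared by Taxon 1, Taxon 5, and Taxon 7 — a synapomorphy uniting that clade.
III (derived state 'present') is shared by Taxon 1 and Taxon 5 — a synapomorphy uniting that clade.
Most parsimonious ingroup topology: ((Taxon 9,Taxon 4),((Taxon 5,Taxon 1),Taxon 7)).
Taxon 4 and Taxon 9 share a more recent common ancestor with each other than either does with Taxon 1, so Taxon 1 is the least closely related of the three.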